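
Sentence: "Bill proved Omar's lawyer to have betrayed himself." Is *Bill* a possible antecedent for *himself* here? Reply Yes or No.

No

*himself* is a reflexive; Principle A requires it to be bound within its binding domain — the clause headed by 'betrayed'.
— Bill: subject of the matrix clause; c-commands the reflexive but lies outside its binding domain — cannot bind it (Principle A).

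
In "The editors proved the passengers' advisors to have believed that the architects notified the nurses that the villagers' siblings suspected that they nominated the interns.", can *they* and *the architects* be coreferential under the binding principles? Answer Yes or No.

Yes

*the architects* is an R-expression; Principle C requires it to be free (not bound by any c-commanding expression).
— they: subject of the clause headed by 'nominated'; the pronoun does not c-command the R-expression — coreference allowed.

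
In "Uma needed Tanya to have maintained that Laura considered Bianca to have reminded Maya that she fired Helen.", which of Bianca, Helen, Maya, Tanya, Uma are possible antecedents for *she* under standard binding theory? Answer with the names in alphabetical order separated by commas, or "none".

Bianca, Maya, Tanya, Uma

*she* is a pronoun; Principle B requires it to be free in its binding domain — the clause headed by 'fired'.
— Bianca: subject of the clause headed by 'reminded'; c-commands the pronoun but lies outside its binding domain — allowed.
— Helen: object of the clause headed by 'fired'; is c-commanded by the pronoun; coreference would bind this R-expression — blocked (Principle C).
— Maya: object of the clause headed by 'reminded'; c-commands the pronoun but lies outside its binding domain — allowed.
— Tanya: subject of the clause headed by 'maintained'; c-commands the pronoun but lies outside its binding domain — allowed.
— Uma: subject of the matrix clause; c-commands the pronoun but lies outside its binding domain — allowed.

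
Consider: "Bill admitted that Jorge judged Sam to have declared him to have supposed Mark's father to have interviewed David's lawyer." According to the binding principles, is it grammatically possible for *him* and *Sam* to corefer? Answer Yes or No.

No

*him* is a pronoun; Principle B requires it to be free in its binding domain — the clause headed by 'declared'.
— Sam: subject of the clause headed by 'declared'; c-commands the pronoun within its binding domain — blocked (Principle B).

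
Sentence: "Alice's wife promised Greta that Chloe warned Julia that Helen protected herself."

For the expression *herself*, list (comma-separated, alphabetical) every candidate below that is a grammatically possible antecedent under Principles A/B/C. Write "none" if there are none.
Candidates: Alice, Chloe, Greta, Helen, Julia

Helen

*herself* is a reflexive; Principle A requires it to be bound within its binding domain — the clause headed by 'protected'.
— Alice: possessor inside the subject DP of the matrix clause; does not c-command the reflexive — cannot bind it (Principle A).
— Chloe: subject of the clause headed by 'warned'; c-commands the reflexive but lies outside its binding domain — cannot bind it (Principle A).
— Greta: object of the matrix clause; c-commands the reflexive but lies outside its binding domain — cannot bind it (Principle A).
— Helen: subject of the clause headed by 'protected'; c-commands the reflexive within its binding domain — allowed (Principle A).
— Julia: object of the clause headed by 'warned'; c-commands the reflexive but lies outside its binding domain — cannot bind it (Principle A).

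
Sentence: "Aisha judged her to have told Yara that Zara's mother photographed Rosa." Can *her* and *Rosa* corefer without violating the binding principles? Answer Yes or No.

No

*Rosa* is an R-expression; Principle C requires it to be free (not bound by any c-commanding expression).
— her: subject of the clause headed by 'told'; the pronoun c-commands the R-expression — coreference blocked (Principle C).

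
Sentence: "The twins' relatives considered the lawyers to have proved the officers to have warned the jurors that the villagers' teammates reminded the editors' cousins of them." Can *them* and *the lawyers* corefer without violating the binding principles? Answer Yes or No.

Yes

*the lawyers* is an R-expression; Principle C requires it to be free (not bound by any c-commanding expression).
— them: second object of the clause headed by 'reminded'; the pronoun does not c-command the R-expression — coreference allowed.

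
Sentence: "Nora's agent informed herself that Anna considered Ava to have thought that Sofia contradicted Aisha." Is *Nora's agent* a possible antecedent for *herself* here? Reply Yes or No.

*herself* is a reflexive; Principle A requires it to be bound within its binding domain — the matrix clause.
— Nora's agent: subject of the matrix clause; c-commands the reflexive within its binding domain — allowed (Principle A).

Yes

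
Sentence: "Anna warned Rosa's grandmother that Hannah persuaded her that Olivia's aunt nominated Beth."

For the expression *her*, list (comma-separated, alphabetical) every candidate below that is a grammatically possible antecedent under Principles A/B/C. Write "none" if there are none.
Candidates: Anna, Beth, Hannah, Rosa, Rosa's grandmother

Anna, Rosa, Rosa's grandmother

*her* is a pronoun; Principle B requires it to be free in its binding domain — the clause headed by 'persuaded'.
— Anna: subject of the matrix clause; c-commands the pronoun but lies outside its binding domain — allowed.
— Beth: object of the clause headed by 'nominated'; is c-commanded by the pronoun; coreference would bind this R-expression — blocked (Principle C).
— Hannah: subject of the clause headed by 'persuaded'; c-commands the pronoun within its binding domain — blocked (Principle B).
— Rosa: possessor inside the object DP of the matrix clause; does not c-command the pronoun — Principle B does not apply; allowed.
— Rosa's grandmother: object of the matrix clause; c-commands the pronoun but lies outside its binding domain — allowed.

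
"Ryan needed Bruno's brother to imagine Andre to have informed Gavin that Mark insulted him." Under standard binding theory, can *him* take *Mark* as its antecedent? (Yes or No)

No

*him* is a pronoun; Principle B requires it to be free in its binding domain — the clause headed by 'insulted'.
— Mark: subject of the clause headed by 'insulted'; c-commands the pronoun within its binding domain — blocked (Principle B).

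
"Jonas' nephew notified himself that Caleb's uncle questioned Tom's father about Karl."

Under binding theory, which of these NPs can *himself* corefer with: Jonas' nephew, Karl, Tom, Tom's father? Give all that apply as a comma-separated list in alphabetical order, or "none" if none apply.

Jonas' nephew

*himself* is a reflexive; Principle A requires it to be bound within its binding domain — the matrix clause.
— Jonas' nephew: subject of the matrix clause; c-commands the reflexive within its binding domain — allowed (Principle A).
— Karl: second object of the clause headed by 'questioned'; does not c-command the reflexive — cannot bind it (Principle A).
— Tom: possessor inside the object DP of the clause headed by 'questioned'; does not c-command the reflexive — cannot bind it (Principle A).
— Tom's father: object of the clause headed by 'questioned'; does not c-command the reflexive — cannot bind it (Principle A).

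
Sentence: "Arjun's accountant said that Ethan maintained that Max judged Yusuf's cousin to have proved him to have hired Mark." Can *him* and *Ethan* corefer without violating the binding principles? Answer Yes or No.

Yes

*Ethan* is an R-expression; Principle C requires it to be free (not bound by any c-commanding expression).
— him: subject of the clause headed by 'hired'; the pronoun does not c-command the R-expression — coreference allowed.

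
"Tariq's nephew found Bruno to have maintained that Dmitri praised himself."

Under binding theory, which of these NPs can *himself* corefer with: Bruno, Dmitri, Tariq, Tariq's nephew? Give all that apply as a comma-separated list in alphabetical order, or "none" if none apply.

*himself* is a reflexive; Principle A requires it to be bound within its binding domain — the clause headed by 'praised'.
— Bruno: subject of the clause headed by 'maintained'; c-commands the reflexive but lies outside its binding domain — cannot bind it (Principle A).
— Dmitri: subject of the clause headed by 'praised'; c-commands the reflexive within its binding domain — allowed (Principle A).
— Tariq: possessor inside the subject DP of the matrix clause; does not c-command the reflexive — cannot bind it (Principle A).
— Tariq's nephew: subject of the matrix clause; c-commands the reflexive but lies outside its binding domain — cannot bind it (Principle A).

Dmitri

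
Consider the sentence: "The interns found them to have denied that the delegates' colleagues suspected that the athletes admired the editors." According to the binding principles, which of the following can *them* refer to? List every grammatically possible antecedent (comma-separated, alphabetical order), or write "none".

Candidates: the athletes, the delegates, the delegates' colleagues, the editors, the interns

none

*them* is a pronoun; Principle B requires it to be free in its binding domain — the matrix clause.
— the athletes: subject of the clause headed by 'admired'; is c-commanded by the pronoun; coreference would bind this R-expression — blocked (Principle C).
— the delegates: possessor inside the subject DP of the clause headed by 'suspected'; is c-commanded by the pronoun; coreference would bind this R-expression — blocked (Principle C).
— the delegates' colleagues: subject of the clause headed by 'suspected'; is c-commanded by the pronoun; coreference would bind this R-expression — blocked (Principle C).
— the editors: object of the clause headed by 'admired'; is c-commanded by the pronoun; coreference would bind this R-expression — blocked (Principle C).
— the interns: subject of the matrix clause; c-commands the pronoun within its binding domain — blocked (Principle B).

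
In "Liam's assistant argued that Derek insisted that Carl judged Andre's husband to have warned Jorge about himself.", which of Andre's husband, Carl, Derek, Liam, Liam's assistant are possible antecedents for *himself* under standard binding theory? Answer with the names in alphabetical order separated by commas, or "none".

Andre's husband

*himself* is a reflexive; Principle A requires it to be bound within its binding domain — the clause headed by 'warned'.
— Andre's husband: subject of the clause headed by 'warned'; c-commands the reflexive within its binding domain — allowed (Principle A).
— Carl: subject of the clause headed by 'judged'; c-commands the reflexive but lies outside its binding domain — cannot bind it (Principle A).
— Derek: subject of the clause headed by 'insisted'; c-commands the reflexive but lies outside its binding domain — cannot bind it (Principle A).
— Liam: possessor inside the subject DP of the matrix clause; does not c-command the reflexive — cannot bind it (Principle A).
— Liam's assistant: subject of the matrix clause; c-commands the reflexive but lies outside its binding domain — cannot bind it (Principle A).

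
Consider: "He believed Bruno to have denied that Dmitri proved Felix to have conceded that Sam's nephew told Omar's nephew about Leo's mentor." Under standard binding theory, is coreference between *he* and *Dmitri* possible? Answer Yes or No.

No

*Dmitri* is an R-expression; Principle C requires it to be free (not bound by any c-commanding expression).
— he: subject of the matrix clause; the pronoun c-commands the R-expression — coreference blocked (Principle C).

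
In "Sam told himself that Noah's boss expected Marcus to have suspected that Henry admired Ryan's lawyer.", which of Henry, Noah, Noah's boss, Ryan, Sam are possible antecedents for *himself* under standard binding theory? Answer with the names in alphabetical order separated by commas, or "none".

*himself* is a reflexive; Principle A requires it to be bound within its binding domain — the matrix clause.
— Henry: subject of the clause headed by 'admired'; does not c-command the reflexive — cannot bind it (Principle A).
— Noah: possessor inside the subject DP of the clause headed by 'expected'; does not c-command the reflexive — cannot bind it (Principle A).
— Noah's boss: subject of the clause headed by 'expected'; does not c-command the reflexive — cannot bind it (Principle A).
— Ryan: possessor inside the object DP of the clause headed by 'admired'; does not c-command the reflexive — cannot bind it (Principle A).
— Sam: subject of the matrix clause; c-commands the reflexive within its binding domain — allowed (Principle A).

Sam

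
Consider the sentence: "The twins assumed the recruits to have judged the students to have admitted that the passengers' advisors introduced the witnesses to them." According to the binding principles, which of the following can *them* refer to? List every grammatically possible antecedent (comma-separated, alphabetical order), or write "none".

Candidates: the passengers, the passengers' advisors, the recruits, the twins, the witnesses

the passengers, the recruits, the twins

*them* is a pronoun; Principle B requires it to be free in its binding domain — the clause headed by 'introduced'.
— the passengers: possessor inside the subject DP of the clause headed by 'introduced'; does not c-command the pronoun — Principle B does not apply; allowed.
— the passengers' advisors: subject of the clause headed by 'introduced'; c-commands the pronoun within its binding domain — blocked (Principle B).
— the recruits: subject of the clause headed by 'judged'; c-commands the pronoun but lies outside its binding domain — allowed.
— the twins: subject of the matrix clause; c-commands the pronoun but lies outside its binding domain — allowed.
— the witnesses: object of the clause headed by 'introduced'; c-commands the pronoun within its binding domain — blocked (Principle B).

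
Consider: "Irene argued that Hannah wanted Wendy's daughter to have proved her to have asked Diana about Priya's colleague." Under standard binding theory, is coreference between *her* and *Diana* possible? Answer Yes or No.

*Diana* is an R-expression; Principle C requires it to be free (not bound by any c-commanding expression).
— her: subject of the clause headed by 'asked'; the pronoun c-commands the R-expression — coreference blocked (Principle C).

No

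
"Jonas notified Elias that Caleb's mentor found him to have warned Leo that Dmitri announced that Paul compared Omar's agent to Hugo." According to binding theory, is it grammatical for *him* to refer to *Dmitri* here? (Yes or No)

No

*Dmitri* is an R-expression; Principle C requires it to be free (not bound by any c-commanding expression).
— him: subject of the clause headed by 'warned'; the pronoun c-commands the R-expression — coreference blocked (Principle C).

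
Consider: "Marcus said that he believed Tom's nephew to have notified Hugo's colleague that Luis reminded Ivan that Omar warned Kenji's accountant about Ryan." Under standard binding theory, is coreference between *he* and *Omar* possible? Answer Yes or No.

No

*Omar* is an R-expression; Principle C requires it to be free (not bound by any c-commanding expression).
— he: subject of the clause headed by 'believed'; the pronoun c-commands the R-expression — coreference blocked (Principle C).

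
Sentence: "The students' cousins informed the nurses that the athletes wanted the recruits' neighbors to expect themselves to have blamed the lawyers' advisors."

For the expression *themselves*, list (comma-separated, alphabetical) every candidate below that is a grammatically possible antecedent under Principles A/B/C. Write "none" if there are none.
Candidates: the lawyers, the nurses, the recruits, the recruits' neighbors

*themselves* is a reflexive; Principle A requires it to be bound within its binding domain — the clause headed by 'expect'.
— the lawyers: possessor inside the object DP of the clause headed by 'blamed'; does not c-command the reflexive — cannot bind it (Principle A).
— the nurses: object of the matrix clause; c-commands the reflexive but lies outside its binding domain — cannot bind it (Principle A).
— the recruits: possessor inside the subject DP of the clause headed by 'expect'; does not c-command the reflexive — cannot bind it (Principle A).
— the recruits' neighbors: subject of the clause headed by 'expect'; c-commands the reflexive within its binding domain — allowed (Principle A).

the recruits' neighbors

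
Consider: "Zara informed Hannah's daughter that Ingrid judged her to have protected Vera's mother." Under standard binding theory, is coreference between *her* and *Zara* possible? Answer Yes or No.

*Zara* is an R-expression; Principle C requires it to be free (not bound by any c-commanding expression).
— her: subject of the clause headed by 'protected'; the pronoun does not c-command the R-expression — coreference allowed.

Yes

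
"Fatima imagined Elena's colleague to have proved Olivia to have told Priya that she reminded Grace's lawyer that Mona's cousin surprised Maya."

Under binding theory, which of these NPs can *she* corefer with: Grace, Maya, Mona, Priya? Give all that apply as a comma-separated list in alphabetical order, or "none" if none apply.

Priya

*she* is a pronoun; Principle B requires it to be free in its binding domain — the clause headed by 'reminded'.
— Grace: possessor inside the object DP of the clause headed by 'reminded'; is c-commanded by the pronoun; coreference would bind this R-expression — blocked (Principle C).
— Maya: object of the clause headed by 'surprised'; is c-commanded by the pronoun; coreference would bind this R-expression — blocked (Principle C).
— Mona: possessor inside the subject DP of the clause headed by 'surprised'; is c-commanded by the pronoun; coreference would bind this R-expression — blocked (Principle C).
— Priya: object of the clause headed by 'told'; c-commands the pronoun but lies outside its binding domain — allowed.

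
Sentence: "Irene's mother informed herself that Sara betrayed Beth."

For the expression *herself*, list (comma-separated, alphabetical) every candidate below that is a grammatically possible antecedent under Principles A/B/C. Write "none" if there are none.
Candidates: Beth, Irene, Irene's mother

*herself* is a reflexive; Principle A requires it to be bound within its binding domain — the matrix clause.
— Beth: object of the clause headed by 'betrayed'; does not c-command the reflexive — cannot bind it (Principle A).
— Irene: possessor inside the subject DP of the matrix clause; does not c-command the reflexive — cannot bind it (Principle A).
— Irene's mother: subject of the matrix clause; c-commands the reflexive within its binding domain — allowed (Principle A).

Irene's mother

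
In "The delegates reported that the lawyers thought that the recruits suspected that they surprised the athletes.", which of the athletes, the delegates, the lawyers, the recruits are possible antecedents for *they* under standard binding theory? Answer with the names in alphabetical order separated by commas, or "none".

the delegates, the lawyers, the recruits

*they* is a pronoun; Principle B requires it to be free in its binding domain — the clause headed by 'surprised'.
— the athletes: object of the clause headed by 'surprised'; is c-commanded by the pronoun; coreference would bind this R-expression — blocked (Principle C).
— the delegates: subject of the matrix clause; c-commands the pronoun but lies outside its binding domain — allowed.
— the lawyers: subject of the clause headed by 'thought'; c-commands the pronoun but lies outside its binding domain — allowed.
— the recruits: subject of the clause headed by 'suspected'; c-commands the pronoun but lies outside its binding domain — allowed.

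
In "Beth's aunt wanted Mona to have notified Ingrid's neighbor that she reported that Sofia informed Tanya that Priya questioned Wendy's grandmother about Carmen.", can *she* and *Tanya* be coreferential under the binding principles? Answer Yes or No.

No

*Tanya* is an R-expression; Principle C requires it to be free (not bound by any c-commanding expression).
— she: subject of the clause headed by 'reported'; the pronoun c-commands the R-expression — coreference blocked (Principle C).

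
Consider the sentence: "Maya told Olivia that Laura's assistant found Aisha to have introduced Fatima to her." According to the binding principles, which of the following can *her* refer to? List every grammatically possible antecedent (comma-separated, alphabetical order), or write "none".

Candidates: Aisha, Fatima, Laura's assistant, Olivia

Laura's assistant, Olivia

*her* is a pronoun; Principle B requires it to be free in its binding domain — the clause headed by 'introduced'.
— Aisha: subject of the clause headed by 'introduced'; c-commands the pronoun within its binding domain — blocked (Principle B).
— Fatima: object of the clause headed by 'introduced'; c-commands the pronoun within its binding domain — blocked (Principle B).
— Laura's assistant: subject of the clause headed by 'found'; c-commands the pronoun but lies outside its binding domain — allowed.
— Olivia: object of the matrix clause; c-commands the pronoun but lies outside its binding domain — allowed.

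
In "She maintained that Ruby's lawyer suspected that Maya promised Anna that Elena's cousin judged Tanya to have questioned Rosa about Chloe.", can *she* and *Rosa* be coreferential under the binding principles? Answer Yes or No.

No

*Rosa* is an R-expression; Principle C requires it to be free (not bound by any c-commanding expression).
— she: subject of the matrix clause; the pronoun c-commands the R-expression — coreference blocked (Principle C).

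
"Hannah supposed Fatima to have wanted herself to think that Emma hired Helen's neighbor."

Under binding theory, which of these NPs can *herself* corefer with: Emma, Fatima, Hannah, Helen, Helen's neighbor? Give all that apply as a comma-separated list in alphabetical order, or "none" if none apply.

Fatima

*herself* is a reflexive; Principle A requires it to be bound within its binding domain — the clause headed by 'wanted'.
— Emma: subject of the clause headed by 'hired'; does not c-command the reflexive — cannot bind it (Principle A).
— Fatima: subject of the clause headed by 'wanted'; c-commands the reflexive within its binding domain — allowed (Principle A).
— Hannah: subject of the matrix clause; c-commands the reflexive but lies outside its binding domain — cannot bind it (Principle A).
— Helen: possessor inside the object DP of the clause headed by 'hired'; does not c-command the reflexive — cannot bind it (Principle A).
— Helen's neighbor: object of the clause headed by 'hired'; does not c-command the reflexive — cannot bind it (Principle A).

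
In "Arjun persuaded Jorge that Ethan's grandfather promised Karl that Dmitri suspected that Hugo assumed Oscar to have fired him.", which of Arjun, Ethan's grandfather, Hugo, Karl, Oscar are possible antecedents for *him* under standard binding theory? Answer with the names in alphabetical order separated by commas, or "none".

Arjun, Ethan's grandfather, Hugo, Karl

*him* is a pronoun; Principle B requires it to be free in its binding domain — the clause headed by 'fired'.
— Arjun: subject of the matrix clause; c-commands the pronoun but lies outside its binding domain — allowed.
— Ethan's grandfather: subject of the clause headed by 'promised'; c-commands the pronoun but lies outside its binding domain — allowed.
— Hugo: subject of the clause headed by 'assumed'; c-commands the pronoun but lies outside its binding domain — allowed.
— Karl: object of the clause headed by 'promised'; c-commands the pronoun but lies outside its binding domain — allowed.
— Oscar: subject of the clause headed by 'fired'; c-commands the pronoun within its binding domain — blocked (Principle B).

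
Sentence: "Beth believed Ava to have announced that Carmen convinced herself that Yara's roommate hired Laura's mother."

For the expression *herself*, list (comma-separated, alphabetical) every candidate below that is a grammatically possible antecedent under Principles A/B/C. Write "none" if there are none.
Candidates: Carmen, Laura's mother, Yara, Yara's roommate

*herself* is a reflexive; Principle A requires it to be bound within its binding domain — the clause headed by 'convinced'.
— Carmen: subject of the clause headed by 'convinced'; c-commands the reflexive within its binding domain — allowed (Principle A).
— Laura's mother: object of the clause headed by 'hired'; does not c-command the reflexive — cannot bind it (Principle A).
— Yara: possessor inside the subject DP of the clause headed by 'hired'; does not c-command the reflexive — cannot bind it (Principle A).
— Yara's roommate: subject of the clause headed by 'hired'; does not c-command the reflexive — cannot bind it (Principle A).

Carmen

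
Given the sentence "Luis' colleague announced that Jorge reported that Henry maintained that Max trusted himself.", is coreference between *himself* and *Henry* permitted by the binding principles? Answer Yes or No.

No

*himself* is a reflexive; Principle A requires it to be bound within its binding domain — the clause headed by 'trusted'.
— Henry: subject of the clause headed by 'maintained'; c-commands the reflexive but lies outside its binding domain — cannot bind it (Principle A).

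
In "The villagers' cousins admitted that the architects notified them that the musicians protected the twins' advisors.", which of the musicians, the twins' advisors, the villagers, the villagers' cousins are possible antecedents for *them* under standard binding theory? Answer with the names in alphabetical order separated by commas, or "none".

*them* is a pronoun; Principle B requires it to be free in its binding domain — the clause headed by 'notified'.
— the musicians: subject of the clause headed by 'protected'; is c-commanded by the pronoun; coreference would bind this R-expression — blocked (Principle C).
— the twins' advisors: object of the clause headed by 'protected'; is c-commanded by the pronoun; coreference would bind this R-expression — blocked (Principle C).
— the villagers: possessor inside the subject DP of the matrix clause; does not c-command the pronoun — Principle B does not apply; allowed.
— the villagers' cousins: subject of the matrix clause; c-commands the pronoun but lies outside its binding domain — allowed.

the villagers, the villagers' cousins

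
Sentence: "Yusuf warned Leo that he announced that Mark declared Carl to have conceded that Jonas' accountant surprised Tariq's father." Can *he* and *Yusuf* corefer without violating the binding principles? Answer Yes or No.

Yes

*Yusuf* is an R-expression; Principle C requires it to be free (not bound by any c-commanding expression).
— he: subject of the clause headed by 'announced'; the pronoun does not c-command the R-expression — coreference allowed.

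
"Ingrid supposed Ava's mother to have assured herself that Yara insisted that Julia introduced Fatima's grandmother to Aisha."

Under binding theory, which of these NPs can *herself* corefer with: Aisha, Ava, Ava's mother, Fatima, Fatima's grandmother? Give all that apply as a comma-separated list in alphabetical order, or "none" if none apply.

*herself* is a reflexive; Principle A requires it to be bound within its binding domain — the clause headed by 'assured'.
— Aisha: second object of the clause headed by 'introduced'; does not c-command the reflexive — cannot bind it (Principle A).
— Ava: possessor inside the subject DP of the clause headed by 'assured'; does not c-command the reflexive — cannot bind it (Principle A).
— Ava's mother: subject of the clause headed by 'assured'; c-commands the reflexive within its binding domain — allowed (Principle A).
— Fatima: possessor inside the object DP of the clause headed by 'introduced'; does not c-command the reflexive — cannot bind it (Principle A).
— Fatima's grandmother: object of the clause headed by 'introduced'; does not c-command the reflexive — cannot bind it (Principle A).

Ava's mother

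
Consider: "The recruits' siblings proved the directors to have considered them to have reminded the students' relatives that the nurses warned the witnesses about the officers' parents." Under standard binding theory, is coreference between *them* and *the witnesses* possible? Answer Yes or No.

*the witnesses* is an R-expression; Principle C requires it to be free (not bound by any c-commanding expression).
— them: subject of the clause headed by 'reminded'; the pronoun c-commands the R-expression — coreference blocked (Principle C).

No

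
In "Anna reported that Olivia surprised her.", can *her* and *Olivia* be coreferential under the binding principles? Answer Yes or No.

No

*Olivia* is an R-expression; Principle C requires it to be free (not bound by any c-commanding expression).
— her: object of the clause headed by 'surprised'; the R-expression locally c-commands the pronoun — coreference blocked (Principle B on the pronoun).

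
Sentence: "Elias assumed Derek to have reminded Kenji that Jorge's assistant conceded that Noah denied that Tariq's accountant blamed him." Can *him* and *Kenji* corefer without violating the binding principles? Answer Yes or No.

Yes

*Kenji* is an R-expression; Principle C requires it to be free (not bound by any c-commanding expression).
— him: object of the clause headed by 'blamed'; the pronoun does not c-command the R-expression — coreference allowed.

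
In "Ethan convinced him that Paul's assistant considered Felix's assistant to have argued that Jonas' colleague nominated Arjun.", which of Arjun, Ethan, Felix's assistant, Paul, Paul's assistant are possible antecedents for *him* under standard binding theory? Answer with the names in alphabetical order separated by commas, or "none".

none

*him* is a pronoun; Principle B requires it to be free in its binding domain — the matrix clause.
— Arjun: object of the clause headed by 'nominated'; is c-commanded by the pronoun; coreference would bind this R-expression — blocked (Principle C).
— Ethan: subject of the matrix clause; c-commands the pronoun within its binding domain — blocked (Principle B).
— Felix's assistant: subject of the clause headed by 'argued'; is c-commanded by the pronoun; coreference would bind this R-expression — blocked (Principle C).
— Paul: possessor inside the subject DP of the clause headed by 'considered'; is c-commanded by the pronoun; coreference would bind this R-expression — blocked (Principle C).
— Paul's assistant: subject of the clause headed by 'considered'; is c-commanded by the pronoun; coreference would bind this R-expression — blocked (Principle C).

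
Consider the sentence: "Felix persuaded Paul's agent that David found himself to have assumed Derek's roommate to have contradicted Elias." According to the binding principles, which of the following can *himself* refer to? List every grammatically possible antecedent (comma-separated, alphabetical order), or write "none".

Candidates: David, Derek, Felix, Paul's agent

*himself* is a reflexive; Principle A requires it to be bound within its binding domain — the clause headed by 'found'.
— David: subject of the clause headed by 'found'; c-commands the reflexive within its binding domain — allowed (Principle A).
— Derek: possessor inside the subject DP of the clause headed by 'contradicted'; does not c-command the reflexive — cannot bind it (Principle A).
— Felix: subject of the matrix clause; c-commands the reflexive but lies outside its binding domain — cannot bind it (Principle A).
— Paul's agent: object of the matrix clause; c-commands the reflexive but lies outside its binding domain — cannot bind it (Principle A).

David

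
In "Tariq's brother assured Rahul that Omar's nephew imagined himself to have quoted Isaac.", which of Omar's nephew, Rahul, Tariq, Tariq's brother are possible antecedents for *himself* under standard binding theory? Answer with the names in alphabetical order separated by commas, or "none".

Omar's nephew

*himself* is a reflexive; Principle A requires it to be bound within its binding domain — the clause headed by 'imagined'.
— Omar's nephew: subject of the clause headed by 'imagined'; c-commands the reflexive within its binding domain — allowed (Principle A).
— Rahul: object of the matrix clause; c-commands the reflexive but lies outside its binding domain — cannot bind it (Principle A).
— Tariq: possessor inside the subject DP of the matrix clause; does not c-command the reflexive — cannot bind it (Principle A).
— Tariq's brother: subject of the matrix clause; c-commands the reflexive but lies outside its binding domain — cannot bind it (Principle A).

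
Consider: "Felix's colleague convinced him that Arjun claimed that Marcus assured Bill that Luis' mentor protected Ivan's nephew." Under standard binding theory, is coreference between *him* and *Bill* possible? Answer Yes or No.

No

*Bill* is an R-expression; Principle C requires it to be free (not bound by any c-commanding expression).
— him: object of the matrix clause; the pronoun c-commands the R-expression — coreference blocked (Principle C).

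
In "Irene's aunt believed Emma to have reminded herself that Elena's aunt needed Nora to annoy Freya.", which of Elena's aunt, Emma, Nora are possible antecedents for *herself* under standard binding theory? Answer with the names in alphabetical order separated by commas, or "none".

*herself* is a reflexive; Principle A requires it to be bound within its binding domain — the clause headed by 'reminded'.
— Elena's aunt: subject of the clause headed by 'needed'; does not c-command the reflexive — cannot bind it (Principle A).
— Emma: subject of the clause headed by 'reminded'; c-commands the reflexive within its binding domain — allowed (Principle A).
— Nora: subject of the clause headed by 'annoy'; does not c-command the reflexive — cannot bind it (Principle A).

Emma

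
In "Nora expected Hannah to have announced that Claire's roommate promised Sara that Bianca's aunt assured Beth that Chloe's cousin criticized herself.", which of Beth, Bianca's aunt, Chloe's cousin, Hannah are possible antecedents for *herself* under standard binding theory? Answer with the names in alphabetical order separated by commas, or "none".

Chloe's cousin

*herself* is a reflexive; Principle A requires it to be bound within its binding domain — the clause headed by 'criticized'.
— Beth: object of the clause headed by 'assured'; c-commands the reflexive but lies outside its binding domain — cannot bind it (Principle A).
— Bianca's aunt: subject of the clause headed by 'assured'; c-commands the reflexive but lies outside its binding domain — cannot bind it (Principle A).
— Chloe's cousin: subject of the clause headed by 'criticized'; c-commands the reflexive within its binding domain — allowed (Principle A).
— Hannah: subject of the clause headed by 'announced'; c-commands the reflexive but lies outside its binding domain — cannot bind it (Principle A).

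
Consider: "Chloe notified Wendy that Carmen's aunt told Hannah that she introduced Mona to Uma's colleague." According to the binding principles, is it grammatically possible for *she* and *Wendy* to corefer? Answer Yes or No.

Yes

*she* is a pronoun; Principle B requires it to be free in its binding domain — the clause headed by 'introduced'.
— Wendy: object of the matrix clause; c-commands the pronoun but lies outside its binding domain — allowed.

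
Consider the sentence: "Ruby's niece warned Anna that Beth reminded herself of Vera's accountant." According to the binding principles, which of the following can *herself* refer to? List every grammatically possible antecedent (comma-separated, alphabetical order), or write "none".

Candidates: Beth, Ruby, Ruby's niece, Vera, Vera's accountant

Beth

*herself* is a reflexive; Principle A requires it to be bound within its binding domain — the clause headed by 'reminded'.
— Beth: subject of the clause headed by 'reminded'; c-commands the reflexive within its binding domain — allowed (Principle A).
— Ruby: possessor inside the subject DP of the matrix clause; does not c-command the reflexive — cannot bind it (Principle A).
— Ruby's niece: subject of the matrix clause; c-commands the reflexive but lies outside its binding domain — cannot bind it (Principle A).
— Vera: possessor inside the second object DP of the clause headed by 'reminded'; does not c-command the reflexive — cannot bind it (Principle A).
— Vera's accountant: second object of the clause headed by 'reminded'; does not c-command the reflexive — cannot bind it (Principle A).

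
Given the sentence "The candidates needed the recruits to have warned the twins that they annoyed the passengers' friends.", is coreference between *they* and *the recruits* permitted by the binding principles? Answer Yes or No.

*they* is a pronoun; Principle B requires it to be free in its binding domain — the clause headed by 'annoyed'.
— the recruits: subject of the clause headed by 'warned'; c-commands the pronoun but lies outside its binding domain — allowed.

Yes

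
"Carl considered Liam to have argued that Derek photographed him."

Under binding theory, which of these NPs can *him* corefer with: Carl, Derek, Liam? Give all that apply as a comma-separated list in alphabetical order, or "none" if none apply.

Carl, Liam

*him* is a pronoun; Principle B requires it to be free in its binding domain — the clause headed by 'photographed'.
— Carl: subject of the matrix clause; c-commands the pronoun but lies outside its binding domain — allowed.
— Derek: subject of the clause headed by 'photographed'; c-commands the pronoun within its binding domain — blocked (Principle B).
— Liam: subject of the clause headed by 'argued'; c-commands the pronoun but lies outside its binding domain — allowed.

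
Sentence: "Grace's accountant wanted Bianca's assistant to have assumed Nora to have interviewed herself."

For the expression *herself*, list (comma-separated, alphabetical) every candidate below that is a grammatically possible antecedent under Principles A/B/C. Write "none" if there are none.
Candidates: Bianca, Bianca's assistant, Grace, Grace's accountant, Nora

Nora

*herself* is a reflexive; Principle A requires it to be bound within its binding domain — the clause headed by 'interviewed'.
— Bianca: possessor inside the subject DP of the clause headed by 'assumed'; does not c-command the reflexive — cannot bind it (Principle A).
— Bianca's assistant: subject of the clause headed by 'assumed'; c-commands the reflexive but lies outside its binding domain — cannot bind it (Principle A).
— Grace: possessor inside the subject DP of the matrix clause; does not c-command the reflexive — cannot bind it (Principle A).
— Grace's accountant: subject of the matrix clause; c-commands the reflexive but lies outside its binding domain — cannot bind it (Principle A).
— Nora: subject of the clause headed by 'interviewed'; c-commands the reflexive within its binding domain — allowed (Principle A).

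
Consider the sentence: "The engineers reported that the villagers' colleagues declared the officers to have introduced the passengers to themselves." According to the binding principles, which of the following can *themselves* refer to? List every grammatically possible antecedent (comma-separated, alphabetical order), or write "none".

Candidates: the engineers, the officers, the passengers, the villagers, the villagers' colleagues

*themselves* is a reflexive; Principle A requires it to be bound within its binding domain — the clause headed by 'introduced'.
— the engineers: subject of the matrix clause; c-commands the reflexive but lies outside its binding domain — cannot bind it (Principle A).
— the officers: subject of the clause headed by 'introduced'; c-commands the reflexive within its binding domain — allowed (Principle A).
— the passengers: object of the clause headed by 'introduced'; c-commands the reflexive within its binding domain — allowed (Principle A).
— the villagers: possessor inside the subject DP of the clause headed by 'declared'; does not c-command the reflexive — cannot bind it (Principle A).
— the villagers' colleagues: subject of the clause headed by 'declared'; c-commands the reflexive but lies outside its binding domain — cannot bind it (Principle A).

the officers, the passengers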